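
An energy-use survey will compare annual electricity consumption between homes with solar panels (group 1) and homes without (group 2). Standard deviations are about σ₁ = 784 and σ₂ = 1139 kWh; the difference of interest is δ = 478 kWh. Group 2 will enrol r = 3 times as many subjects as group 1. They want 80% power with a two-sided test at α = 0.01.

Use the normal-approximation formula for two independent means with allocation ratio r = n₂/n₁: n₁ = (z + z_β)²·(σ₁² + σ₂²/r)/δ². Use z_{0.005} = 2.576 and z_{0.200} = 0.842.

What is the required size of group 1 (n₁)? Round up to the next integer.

n₁ = 54

n₁ = (z_{α/2} + z_β)² · (σ₁² + σ₂²/r) / δ²
   = (2.576 + 0.842)² · (784² + 1139²/3) / 478²
   = 11.6827 · (614656 + 432440.3) / 228484
   = 11.6827 · 1047096.3 / 228484
   = 53.54
Round up → n₁ = 54; n₂ = r·n₁ = 3 × 54 = 162.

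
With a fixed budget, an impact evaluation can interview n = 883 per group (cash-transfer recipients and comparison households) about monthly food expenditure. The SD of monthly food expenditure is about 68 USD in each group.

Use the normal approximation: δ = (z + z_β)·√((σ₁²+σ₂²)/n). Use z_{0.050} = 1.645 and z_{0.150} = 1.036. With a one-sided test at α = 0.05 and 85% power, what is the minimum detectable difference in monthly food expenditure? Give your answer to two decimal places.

Minimum detectable difference ≈ 8.68 USD

δ = (z_α + z_β) · √((σ₁²+σ₂²)/n)
  = (1.645 + 1.036) · √(9248/883)
  = 2.681 · √10.4734
  = 2.681 · 3.2363
  = 8.6764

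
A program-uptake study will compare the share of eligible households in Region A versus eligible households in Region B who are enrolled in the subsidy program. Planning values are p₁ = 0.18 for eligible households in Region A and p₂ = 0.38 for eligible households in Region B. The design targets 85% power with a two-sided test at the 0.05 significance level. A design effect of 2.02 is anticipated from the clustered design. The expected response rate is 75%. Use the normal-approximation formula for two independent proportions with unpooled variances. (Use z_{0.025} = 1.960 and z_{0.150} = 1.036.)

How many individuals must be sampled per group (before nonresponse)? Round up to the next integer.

n = (z_{α/2} + z_β)² · [p₁(1−p₁) + p₂(1−p₂)] / (p₁ − p₂)²
  = (1.960 + 1.036)² · (0.18·0.82 + 0.38·0.62) / (-0.20)²
  = (2.996)² · (0.1476 + 0.2356) / 0.0400
  = 8.9760 · 0.3832 / 0.0400
  = 85.99
Design effect: 2.02 × 85.99 = 173.70.
Adjust for 75% response: 173.70 / 0.75 = 231.60.
Round up → n = 232 per group.

n = 232 per group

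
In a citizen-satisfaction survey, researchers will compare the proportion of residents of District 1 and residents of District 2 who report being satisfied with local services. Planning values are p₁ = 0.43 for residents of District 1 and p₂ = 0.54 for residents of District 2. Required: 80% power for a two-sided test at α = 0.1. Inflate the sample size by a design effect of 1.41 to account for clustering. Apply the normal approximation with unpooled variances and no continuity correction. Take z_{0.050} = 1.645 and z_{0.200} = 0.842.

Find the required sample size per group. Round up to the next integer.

n = 356 per group

n = (z_{α/2} + z_β)² · [p₁(1−p₁) + p₂(1−p₂)] / (p₁ − p₂)²
  = (1.645 + 0.842)² · (0.43·0.57 + 0.54·0.46) / (-0.11)²
  = (2.487)² · (0.2451 + 0.2484) / 0.0121
  = 6.1852 · 0.4935 / 0.0121
  = 252.26
Design effect: 1.41 × 252.26 = 355.69.
Round up → n = 356 per group.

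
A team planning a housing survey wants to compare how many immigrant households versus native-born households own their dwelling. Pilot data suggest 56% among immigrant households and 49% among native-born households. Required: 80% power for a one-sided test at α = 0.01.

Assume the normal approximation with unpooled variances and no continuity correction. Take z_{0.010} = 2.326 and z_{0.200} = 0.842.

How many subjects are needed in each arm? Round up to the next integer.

n = 1017 per group

n = (z_α + z_β)² · [p₁(1−p₁) + p₂(1−p₂)] / (p₁ − p₂)²
  = (2.326 + 0.842)² · (0.56·0.44 + 0.49·0.51) / (0.07)²
  = (3.168)² · (0.2464 + 0.2499) / 0.0049
  = 10.0362 · 0.4963 / 0.0049
  = 1016.53
Round up → n = 1017 per group.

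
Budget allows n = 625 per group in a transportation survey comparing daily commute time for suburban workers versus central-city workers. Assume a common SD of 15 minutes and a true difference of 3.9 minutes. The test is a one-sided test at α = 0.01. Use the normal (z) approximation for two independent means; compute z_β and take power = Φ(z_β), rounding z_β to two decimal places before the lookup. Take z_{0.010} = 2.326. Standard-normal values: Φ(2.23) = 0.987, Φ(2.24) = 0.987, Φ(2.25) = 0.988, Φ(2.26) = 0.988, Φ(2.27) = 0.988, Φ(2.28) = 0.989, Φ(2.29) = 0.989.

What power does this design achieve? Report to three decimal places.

z_β = δ·√(n/(σ₁²+σ₂²)) − z_α
    = 3.9 · √(625/450) − 2.326
    = 3.9 · 1.17851 − 2.326
    = 4.5962 − 2.326 = 2.2702 → 2.27
Power = Φ(2.27) = 0.988.

Power ≈ 0.988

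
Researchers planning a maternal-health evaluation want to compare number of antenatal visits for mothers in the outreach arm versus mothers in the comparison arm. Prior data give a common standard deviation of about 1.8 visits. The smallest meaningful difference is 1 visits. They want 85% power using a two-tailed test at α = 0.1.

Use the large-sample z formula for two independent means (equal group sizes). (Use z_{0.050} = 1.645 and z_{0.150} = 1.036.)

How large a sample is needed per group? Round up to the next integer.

n = 47 per group

n = (z_{α/2} + z_β)² · (σ₁² + σ₂²) / δ²
  = (1.645 + 1.036)² · (2·1.8² = 6.48) / 1²
  = 7.1878 · 6.48 / 1
  = 46.58
Round up → n = 47 per group.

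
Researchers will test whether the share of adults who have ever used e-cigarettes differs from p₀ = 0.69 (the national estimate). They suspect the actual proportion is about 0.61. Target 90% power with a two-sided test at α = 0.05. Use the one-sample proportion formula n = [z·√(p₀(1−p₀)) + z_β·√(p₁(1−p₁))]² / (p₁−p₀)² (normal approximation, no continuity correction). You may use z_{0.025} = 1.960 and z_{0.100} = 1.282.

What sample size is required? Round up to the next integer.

n = 367

n = [z_{α/2}·√(p₀q₀) + z_β·√(p₁q₁)]² / (p₁ − p₀)²
  = [1.960·√(0.69·0.31) + 1.282·√(0.61·0.39)]² / (-0.08)²
  = [1.960·0.4625 + 1.282·0.4877]² / 0.0064
  = [1.5318]² / 0.0064
  = 366.62
Round up → n = 367.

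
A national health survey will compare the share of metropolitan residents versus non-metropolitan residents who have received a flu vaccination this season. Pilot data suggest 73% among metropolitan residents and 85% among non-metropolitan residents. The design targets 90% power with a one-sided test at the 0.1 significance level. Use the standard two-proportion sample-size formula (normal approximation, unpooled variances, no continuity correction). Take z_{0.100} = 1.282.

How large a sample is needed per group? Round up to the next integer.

n = (z_α + z_β)² · [p₁(1−p₁) + p₂(1−p₂)] / (p₁ − p₂)²
  = (1.282 + 1.282)² · (0.73·0.27 + 0.85·0.15) / (-0.12)²
  = (2.564)² · (0.1971 + 0.1275) / 0.0144
  = 6.5741 · 0.3246 / 0.0144
  = 148.19
Round up → n = 149 per group.

n = 149 per group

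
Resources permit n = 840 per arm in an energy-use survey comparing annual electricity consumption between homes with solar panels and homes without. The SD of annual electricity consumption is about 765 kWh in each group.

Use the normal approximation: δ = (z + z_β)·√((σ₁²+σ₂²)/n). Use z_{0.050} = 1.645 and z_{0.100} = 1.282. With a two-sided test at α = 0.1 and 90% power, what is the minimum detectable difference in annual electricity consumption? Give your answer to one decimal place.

Minimum detectable difference ≈ 109.3 kWh

δ = (z_{α/2} + z_β) · √((σ₁²+σ₂²)/n)
  = (1.645 + 1.282) · √(1170450/840)
  = 2.927 · √1393.4
  = 2.927 · 37.3282
  = 109.2596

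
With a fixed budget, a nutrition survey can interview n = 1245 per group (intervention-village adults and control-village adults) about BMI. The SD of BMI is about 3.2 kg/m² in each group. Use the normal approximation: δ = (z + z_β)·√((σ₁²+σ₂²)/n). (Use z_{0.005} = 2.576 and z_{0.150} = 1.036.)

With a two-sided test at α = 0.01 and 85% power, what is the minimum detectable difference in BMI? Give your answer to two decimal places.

δ = (z_{α/2} + z_β) · √((σ₁²+σ₂²)/n)
  = (2.576 + 1.036) · √(20.48/1245)
  = 3.612 · √0.01645
  = 3.612 · 0.1283
  = 0.4633

Minimum detectable difference ≈ 0.46 kg/m²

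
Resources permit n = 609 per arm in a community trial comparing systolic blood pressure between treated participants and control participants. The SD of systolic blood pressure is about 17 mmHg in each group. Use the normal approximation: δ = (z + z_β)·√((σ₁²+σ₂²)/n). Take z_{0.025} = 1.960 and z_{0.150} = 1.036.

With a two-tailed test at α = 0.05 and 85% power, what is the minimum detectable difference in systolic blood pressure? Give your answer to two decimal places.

δ = (z_{α/2} + z_β) · √((σ₁²+σ₂²)/n)
  = (1.960 + 1.036) · √(578/609)
  = 2.996 · √0.9491
  = 2.996 · 0.9742
  = 2.9188

Minimum detectable difference ≈ 2.92 mmHg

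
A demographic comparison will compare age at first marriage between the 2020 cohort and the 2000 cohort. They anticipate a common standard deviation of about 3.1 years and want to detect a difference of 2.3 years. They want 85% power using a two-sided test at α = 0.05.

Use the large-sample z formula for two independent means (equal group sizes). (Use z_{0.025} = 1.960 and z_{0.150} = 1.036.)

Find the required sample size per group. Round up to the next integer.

n = (z_{α/2} + z_β)² · (σ₁² + σ₂²) / δ²
  = (1.960 + 1.036)² · (2·3.1² = 19.22) / 2.3²
  = 8.9760 · 19.22 / 5.29
  = 32.61
Round up → n = 33 per group.

n = 33 per group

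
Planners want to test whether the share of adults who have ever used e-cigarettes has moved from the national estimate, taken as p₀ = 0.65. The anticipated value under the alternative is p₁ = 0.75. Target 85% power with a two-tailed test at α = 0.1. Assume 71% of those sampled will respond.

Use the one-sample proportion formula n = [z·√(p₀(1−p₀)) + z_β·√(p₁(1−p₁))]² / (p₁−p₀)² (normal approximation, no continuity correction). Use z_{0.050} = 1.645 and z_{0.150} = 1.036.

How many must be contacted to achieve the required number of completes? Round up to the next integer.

n = [z_{α/2}·√(p₀q₀) + z_β·√(p₁q₁)]² / (p₁ − p₀)²
  = [1.645·√(0.65·0.35) + 1.036·√(0.75·0.25)]² / (0.10)²
  = [1.645·0.4770 + 1.036·0.4330]² / 0.0100
  = [1.2332]² / 0.0100
  = 152.08
Adjust for 71% response: 152.08 / 0.71 = 214.20.
Round up → n = 215.

n = 215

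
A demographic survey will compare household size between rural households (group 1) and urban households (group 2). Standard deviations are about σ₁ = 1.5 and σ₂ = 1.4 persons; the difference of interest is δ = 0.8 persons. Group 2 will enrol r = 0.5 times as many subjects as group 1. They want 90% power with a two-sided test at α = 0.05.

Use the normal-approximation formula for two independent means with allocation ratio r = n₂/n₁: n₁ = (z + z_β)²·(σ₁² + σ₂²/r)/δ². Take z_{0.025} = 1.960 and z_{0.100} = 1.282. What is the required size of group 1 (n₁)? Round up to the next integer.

n₁ = 102

n₁ = (z_{α/2} + z_β)² · (σ₁² + σ₂²/r) / δ²
   = (1.960 + 1.282)² · (1.5² + 1.4²/0.5) / 0.8²
   = 10.5106 · (2.25 + 3.92) / 0.64
   = 10.5106 · 6.17 / 0.64
   = 101.33
Round up → n₁ = 102; n₂ = r·n₁ = 0.5 × 102 = 51.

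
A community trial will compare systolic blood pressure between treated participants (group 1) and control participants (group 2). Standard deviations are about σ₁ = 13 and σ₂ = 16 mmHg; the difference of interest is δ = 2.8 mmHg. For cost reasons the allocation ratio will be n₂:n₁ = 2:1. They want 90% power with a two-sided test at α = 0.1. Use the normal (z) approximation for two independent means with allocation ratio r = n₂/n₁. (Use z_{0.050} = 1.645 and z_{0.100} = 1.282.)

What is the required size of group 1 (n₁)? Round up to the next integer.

n₁ = (z_{α/2} + z_β)² · (σ₁² + σ₂²/r) / δ²
   = (1.645 + 1.282)² · (13² + 16²/2) / 2.8²
   = 8.5673 · (169 + 128) / 7.84
   = 8.5673 · 297 / 7.84
   = 324.55
Round up → n₁ = 325; n₂ = r·n₁ = 2 × 325 = 650.

n₁ = 325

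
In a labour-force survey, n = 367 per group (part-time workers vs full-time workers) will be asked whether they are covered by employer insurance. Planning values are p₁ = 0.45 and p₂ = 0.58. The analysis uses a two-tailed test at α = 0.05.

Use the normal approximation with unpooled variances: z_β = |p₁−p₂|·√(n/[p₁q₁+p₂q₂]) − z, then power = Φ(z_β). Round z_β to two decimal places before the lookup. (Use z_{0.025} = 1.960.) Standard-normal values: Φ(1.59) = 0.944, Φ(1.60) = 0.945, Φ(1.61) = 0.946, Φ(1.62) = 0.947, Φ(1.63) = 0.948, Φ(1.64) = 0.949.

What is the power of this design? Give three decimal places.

z_β = |p₁−p₂|·√(n/[p₁q₁+p₂q₂]) − z_{α/2}
    = 0.13 · √(367/0.4911) − 1.960
    = 0.13 · 27.3368 − 1.960
    = 3.5538 − 1.960 = 1.5938 → 1.59
Power = Φ(1.59) = 0.944.

Power ≈ 0.944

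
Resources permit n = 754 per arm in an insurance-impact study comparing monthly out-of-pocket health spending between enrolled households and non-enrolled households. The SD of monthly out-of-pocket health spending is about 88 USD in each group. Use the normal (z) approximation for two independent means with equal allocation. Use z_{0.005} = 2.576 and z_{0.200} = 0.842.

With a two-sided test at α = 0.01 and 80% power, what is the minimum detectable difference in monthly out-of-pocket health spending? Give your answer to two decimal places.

Minimum detectable difference ≈ 15.49 USD

δ = (z_{α/2} + z_β) · √((σ₁²+σ₂²)/n)
  = (2.576 + 0.842) · √(15488/754)
  = 3.418 · √20.5411
  = 3.418 · 4.5322
  = 15.4912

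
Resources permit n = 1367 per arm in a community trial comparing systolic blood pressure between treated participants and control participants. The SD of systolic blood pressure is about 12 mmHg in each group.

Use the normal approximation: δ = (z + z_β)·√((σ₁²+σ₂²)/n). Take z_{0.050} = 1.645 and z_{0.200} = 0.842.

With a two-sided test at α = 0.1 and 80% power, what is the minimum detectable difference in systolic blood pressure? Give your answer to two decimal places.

Minimum detectable difference ≈ 1.14 mmHg

δ = (z_{α/2} + z_β) · √((σ₁²+σ₂²)/n)
  = (1.645 + 0.842) · √(288/1367)
  = 2.487 · √0.21068
  = 2.487 · 0.4590
  = 1.1415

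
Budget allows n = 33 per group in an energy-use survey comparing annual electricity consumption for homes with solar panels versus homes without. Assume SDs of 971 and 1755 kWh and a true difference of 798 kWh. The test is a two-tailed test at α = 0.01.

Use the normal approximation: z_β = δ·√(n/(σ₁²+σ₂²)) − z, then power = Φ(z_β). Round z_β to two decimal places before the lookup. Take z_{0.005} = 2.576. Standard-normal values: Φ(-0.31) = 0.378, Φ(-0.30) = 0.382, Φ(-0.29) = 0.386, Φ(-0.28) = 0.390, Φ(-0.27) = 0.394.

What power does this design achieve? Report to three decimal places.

Power ≈ 0.386

z_β = δ·√(n/(σ₁²+σ₂²)) − z_{α/2}
    = 798 · √(33/4022866) − 2.576
    = 798 · 0.00286 − 2.576
    = 2.2856 − 2.576 = -0.2904 → -0.29
Power = Φ(-0.29) = 0.386.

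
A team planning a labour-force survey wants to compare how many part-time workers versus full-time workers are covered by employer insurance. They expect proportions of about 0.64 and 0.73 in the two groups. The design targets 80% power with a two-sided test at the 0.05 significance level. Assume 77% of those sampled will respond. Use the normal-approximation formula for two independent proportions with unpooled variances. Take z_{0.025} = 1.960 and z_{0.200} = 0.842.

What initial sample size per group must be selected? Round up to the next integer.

n = 539 per group

n = (z_{α/2} + z_β)² · [p₁(1−p₁) + p₂(1−p₂)] / (p₁ − p₂)²
  = (1.960 + 0.842)² · (0.64·0.36 + 0.73·0.27) / (-0.09)²
  = (2.802)² · (0.2304 + 0.1971) / 0.0081
  = 7.8512 · 0.4275 / 0.0081
  = 414.37
Adjust for 77% response: 414.37 / 0.77 = 538.14.
Round up → n = 539 per group.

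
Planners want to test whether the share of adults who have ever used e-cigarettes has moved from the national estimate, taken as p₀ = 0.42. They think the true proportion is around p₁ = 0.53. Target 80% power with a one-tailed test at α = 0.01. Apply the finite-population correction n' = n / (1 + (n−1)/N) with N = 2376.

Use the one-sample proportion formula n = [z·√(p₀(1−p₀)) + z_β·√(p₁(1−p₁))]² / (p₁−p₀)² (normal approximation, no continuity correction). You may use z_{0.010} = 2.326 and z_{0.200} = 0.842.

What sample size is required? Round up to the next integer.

n = 188

n = [z_α·√(p₀q₀) + z_β·√(p₁q₁)]² / (p₁ − p₀)²
  = [2.326·√(0.42·0.58) + 0.842·√(0.53·0.47)]² / (0.11)²
  = [2.326·0.4936 + 0.842·0.4991]² / 0.0121
  = [1.5683]² / 0.0121
  = 203.26
Finite-population correction (N = 2376): 203.26 / (1 + (203.26 − 1)/2376) = 187.31.
Round up → n = 188.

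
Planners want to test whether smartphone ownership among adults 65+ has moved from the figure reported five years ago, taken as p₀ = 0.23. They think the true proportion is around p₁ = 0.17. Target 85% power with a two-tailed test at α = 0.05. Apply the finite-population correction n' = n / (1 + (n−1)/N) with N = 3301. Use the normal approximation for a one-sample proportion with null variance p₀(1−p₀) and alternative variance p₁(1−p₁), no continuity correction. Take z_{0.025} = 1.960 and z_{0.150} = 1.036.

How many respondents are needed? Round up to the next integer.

n = [z_{α/2}·√(p₀q₀) + z_β·√(p₁q₁)]² / (p₁ − p₀)²
  = [1.960·√(0.23·0.77) + 1.036·√(0.17·0.83)]² / (-0.06)²
  = [1.960·0.4208 + 1.036·0.3756]² / 0.0036
  = [1.2140]² / 0.0036
  = 409.38
Finite-population correction (N = 3301): 409.38 / (1 + (409.38 − 1)/3301) = 364.31.
Round up → n = 365.

n = 365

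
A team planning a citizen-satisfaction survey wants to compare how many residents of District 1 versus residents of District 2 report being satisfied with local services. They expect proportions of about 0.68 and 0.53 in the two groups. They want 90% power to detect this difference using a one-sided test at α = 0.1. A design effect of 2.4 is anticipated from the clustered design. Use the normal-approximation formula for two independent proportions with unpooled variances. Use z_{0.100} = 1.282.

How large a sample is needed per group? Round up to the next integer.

n = 328 per group

n = (z_α + z_β)² · [p₁(1−p₁) + p₂(1−p₂)] / (p₁ − p₂)²
  = (1.282 + 1.282)² · (0.68·0.32 + 0.53·0.47) / (0.15)²
  = (2.564)² · (0.2176 + 0.2491) / 0.0225
  = 6.5741 · 0.4667 / 0.0225
  = 136.36
Design effect: 2.4 × 136.36 = 327.27.
Round up → n = 328 per group.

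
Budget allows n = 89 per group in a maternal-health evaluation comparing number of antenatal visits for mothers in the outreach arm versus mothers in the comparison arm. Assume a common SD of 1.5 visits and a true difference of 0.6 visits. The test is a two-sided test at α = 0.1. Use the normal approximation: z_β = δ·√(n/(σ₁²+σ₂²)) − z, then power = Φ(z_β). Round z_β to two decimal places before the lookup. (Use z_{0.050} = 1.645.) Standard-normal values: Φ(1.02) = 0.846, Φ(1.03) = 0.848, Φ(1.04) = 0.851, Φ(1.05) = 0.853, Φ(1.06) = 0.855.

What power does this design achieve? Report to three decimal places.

z_β = δ·√(n/(σ₁²+σ₂²)) − z_{α/2}
    = 0.6 · √(89/4.5) − 1.645
    = 0.6 · 4.44722 − 1.645
    = 2.6683 − 1.645 = 1.0233 → 1.02
Power = Φ(1.02) = 0.846.

Power ≈ 0.846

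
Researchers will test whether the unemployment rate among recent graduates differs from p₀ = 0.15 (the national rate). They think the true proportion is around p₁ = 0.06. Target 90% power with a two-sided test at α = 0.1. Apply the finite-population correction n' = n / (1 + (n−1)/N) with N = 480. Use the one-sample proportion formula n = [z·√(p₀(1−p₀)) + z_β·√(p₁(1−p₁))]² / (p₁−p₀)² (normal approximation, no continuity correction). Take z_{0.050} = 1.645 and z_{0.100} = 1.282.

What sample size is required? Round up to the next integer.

n = 82

n = [z_{α/2}·√(p₀q₀) + z_β·√(p₁q₁)]² / (p₁ − p₀)²
  = [1.645·√(0.15·0.85) + 1.282·√(0.06·0.94)]² / (-0.09)²
  = [1.645·0.3571 + 1.282·0.2375]² / 0.0081
  = [0.8918]² / 0.0081
  = 98.20
Finite-population correction (N = 480): 98.20 / (1 + (98.20 − 1)/480) = 81.66.
Round up → n = 82.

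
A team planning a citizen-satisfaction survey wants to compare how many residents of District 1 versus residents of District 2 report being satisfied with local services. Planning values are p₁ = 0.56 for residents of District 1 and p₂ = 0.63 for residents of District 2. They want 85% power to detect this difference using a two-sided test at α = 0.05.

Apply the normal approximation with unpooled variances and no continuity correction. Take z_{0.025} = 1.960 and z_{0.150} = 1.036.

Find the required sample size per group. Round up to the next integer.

n = (z_{α/2} + z_β)² · [p₁(1−p₁) + p₂(1−p₂)] / (p₁ − p₂)²
  = (1.960 + 1.036)² · (0.56·0.44 + 0.63·0.37) / (-0.07)²
  = (2.996)² · (0.2464 + 0.2331) / 0.0049
  = 8.9760 · 0.4795 / 0.0049
  = 878.37
Round up → n = 879 per group.

n = 879 per group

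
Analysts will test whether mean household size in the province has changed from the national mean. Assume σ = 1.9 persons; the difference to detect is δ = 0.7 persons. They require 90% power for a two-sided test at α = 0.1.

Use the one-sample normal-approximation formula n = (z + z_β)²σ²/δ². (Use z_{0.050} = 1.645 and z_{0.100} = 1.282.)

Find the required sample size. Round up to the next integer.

n = (z_{α/2} + z_β)² · σ² / δ²
  = (1.645 + 1.282)² · 1.9² / 0.7²
  = 8.5673 · 3.61 / 0.49
  = 63.12
Round up → n = 64.

n = 64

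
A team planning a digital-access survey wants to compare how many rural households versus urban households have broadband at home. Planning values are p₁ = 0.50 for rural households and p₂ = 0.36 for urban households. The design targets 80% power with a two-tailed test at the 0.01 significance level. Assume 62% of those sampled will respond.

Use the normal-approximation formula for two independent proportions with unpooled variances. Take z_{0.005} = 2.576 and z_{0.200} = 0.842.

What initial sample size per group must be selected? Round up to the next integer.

n = 462 per group

n = (z_{α/2} + z_β)² · [p₁(1−p₁) + p₂(1−p₂)] / (p₁ − p₂)²
  = (2.576 + 0.842)² · (0.50·0.50 + 0.36·0.64) / (0.14)²
  = (3.418)² · (0.2500 + 0.2304) / 0.0196
  = 11.6827 · 0.4804 / 0.0196
  = 286.35
Adjust for 62% response: 286.35 / 0.62 = 461.85.
Round up → n = 462 per group.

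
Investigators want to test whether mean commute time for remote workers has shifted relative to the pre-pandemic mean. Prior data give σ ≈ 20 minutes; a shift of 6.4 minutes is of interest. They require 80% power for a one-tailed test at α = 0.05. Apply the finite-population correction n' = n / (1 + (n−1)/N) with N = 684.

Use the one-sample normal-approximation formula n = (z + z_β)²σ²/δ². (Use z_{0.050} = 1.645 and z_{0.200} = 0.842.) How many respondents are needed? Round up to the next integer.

n = (z_α + z_β)² · σ² / δ²
  = (1.645 + 0.842)² · 20² / 6.4²
  = 6.1852 · 400 / 40.96
  = 60.40
Finite-population correction (N = 684): 60.40 / (1 + (60.40 − 1)/684) = 55.58.
Round up → n = 56.

n = 56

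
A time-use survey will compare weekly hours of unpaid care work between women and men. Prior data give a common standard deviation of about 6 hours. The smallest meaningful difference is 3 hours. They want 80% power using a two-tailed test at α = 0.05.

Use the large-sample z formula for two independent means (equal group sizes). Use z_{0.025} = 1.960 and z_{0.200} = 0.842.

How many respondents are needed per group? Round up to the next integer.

n = 63 per group

n = (z_{α/2} + z_β)² · (σ₁² + σ₂²) / δ²
  = (1.960 + 0.842)² · (2·6² = 72) / 3²
  = 7.8512 · 72 / 9
  = 62.81
Round up → n = 63 per group.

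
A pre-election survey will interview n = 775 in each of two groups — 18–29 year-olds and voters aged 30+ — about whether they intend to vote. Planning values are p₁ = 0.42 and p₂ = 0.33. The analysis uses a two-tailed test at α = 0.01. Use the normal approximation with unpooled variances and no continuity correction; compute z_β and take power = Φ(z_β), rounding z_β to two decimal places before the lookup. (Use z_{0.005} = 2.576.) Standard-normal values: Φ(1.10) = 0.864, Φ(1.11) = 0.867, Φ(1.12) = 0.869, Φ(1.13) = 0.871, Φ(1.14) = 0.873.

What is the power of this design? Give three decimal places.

Power ≈ 0.864

z_β = |p₁−p₂|·√(n/[p₁q₁+p₂q₂]) − z_{α/2}
    = 0.09 · √(775/0.4647) − 2.576
    = 0.09 · 40.8380 − 2.576
    = 3.6754 − 2.576 = 1.0994 → 1.10
Power = Φ(1.10) = 0.864.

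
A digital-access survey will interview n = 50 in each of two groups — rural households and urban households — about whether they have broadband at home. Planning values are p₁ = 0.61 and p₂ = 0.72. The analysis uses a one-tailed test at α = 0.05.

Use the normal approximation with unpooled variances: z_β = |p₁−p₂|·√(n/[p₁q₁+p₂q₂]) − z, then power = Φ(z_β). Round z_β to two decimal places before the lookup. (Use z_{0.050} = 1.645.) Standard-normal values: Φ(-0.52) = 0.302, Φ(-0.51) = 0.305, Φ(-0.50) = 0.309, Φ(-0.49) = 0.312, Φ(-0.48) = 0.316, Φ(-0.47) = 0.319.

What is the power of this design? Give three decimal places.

z_β = |p₁−p₂|·√(n/[p₁q₁+p₂q₂]) − z_α
    = 0.11 · √(50/0.4395) − 1.645
    = 0.11 · 10.6661 − 1.645
    = 1.1733 − 1.645 = -0.4717 → -0.47
Power = Φ(-0.47) = 0.319.

Power ≈ 0.319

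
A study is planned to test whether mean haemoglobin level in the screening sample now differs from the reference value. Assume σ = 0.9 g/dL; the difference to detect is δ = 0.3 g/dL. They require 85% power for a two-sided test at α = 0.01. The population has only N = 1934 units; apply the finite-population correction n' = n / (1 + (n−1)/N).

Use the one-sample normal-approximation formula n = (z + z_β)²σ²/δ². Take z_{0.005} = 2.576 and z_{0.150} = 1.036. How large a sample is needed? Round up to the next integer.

n = 111

n = (z_{α/2} + z_β)² · σ² / δ²
  = (2.576 + 1.036)² · 0.9² / 0.3²
  = 13.0465 · 0.81 / 0.09
  = 117.42
Finite-population correction (N = 1934): 117.42 / (1 + (117.42 − 1)/1934) = 110.75.
Round up → n = 111.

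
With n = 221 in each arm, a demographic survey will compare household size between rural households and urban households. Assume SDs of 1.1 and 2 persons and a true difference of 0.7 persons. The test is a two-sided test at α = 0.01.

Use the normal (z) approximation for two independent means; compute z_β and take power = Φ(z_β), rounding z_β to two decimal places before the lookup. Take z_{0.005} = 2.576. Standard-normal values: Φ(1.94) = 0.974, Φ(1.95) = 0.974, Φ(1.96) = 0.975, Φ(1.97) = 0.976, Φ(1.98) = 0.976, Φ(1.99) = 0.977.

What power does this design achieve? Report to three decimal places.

Power ≈ 0.976

z_β = δ·√(n/(σ₁²+σ₂²)) − z_{α/2}
    = 0.7 · √(221/5.21) − 2.576
    = 0.7 · 6.51294 − 2.576
    = 4.5591 − 2.576 = 1.9831 → 1.98
Power = Φ(1.98) = 0.976.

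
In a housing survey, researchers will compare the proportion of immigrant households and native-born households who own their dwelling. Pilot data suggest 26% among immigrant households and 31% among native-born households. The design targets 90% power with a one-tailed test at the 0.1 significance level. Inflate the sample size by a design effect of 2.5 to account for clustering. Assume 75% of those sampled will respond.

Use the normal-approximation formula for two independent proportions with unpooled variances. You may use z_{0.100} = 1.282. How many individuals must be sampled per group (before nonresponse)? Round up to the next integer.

n = (z_α + z_β)² · [p₁(1−p₁) + p₂(1−p₂)] / (p₁ − p₂)²
  = (1.282 + 1.282)² · (0.26·0.74 + 0.31·0.69) / (-0.05)²
  = (2.564)² · (0.1924 + 0.2139) / 0.0025
  = 6.5741 · 0.4063 / 0.0025
  = 1068.42
Design effect: 2.5 × 1068.42 = 2671.06.
Adjust for 75% response: 2671.06 / 0.75 = 3561.41.
Round up → n = 3562 per group.

n = 3562 per group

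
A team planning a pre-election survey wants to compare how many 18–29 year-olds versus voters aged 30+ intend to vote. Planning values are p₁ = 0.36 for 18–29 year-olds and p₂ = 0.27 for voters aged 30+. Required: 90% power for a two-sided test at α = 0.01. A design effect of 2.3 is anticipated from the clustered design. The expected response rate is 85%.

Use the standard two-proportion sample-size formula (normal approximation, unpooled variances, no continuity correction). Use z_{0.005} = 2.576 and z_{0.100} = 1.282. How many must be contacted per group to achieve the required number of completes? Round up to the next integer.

n = 2126 per group

n = (z_{α/2} + z_β)² · [p₁(1−p₁) + p₂(1−p₂)] / (p₁ − p₂)²
  = (2.576 + 1.282)² · (0.36·0.64 + 0.27·0.73) / (0.09)²
  = (3.858)² · (0.2304 + 0.1971) / 0.0081
  = 14.8842 · 0.4275 / 0.0081
  = 785.55
Design effect: 2.3 × 785.55 = 1806.77.
Adjust for 85% response: 1806.77 / 0.85 = 2125.61.
Round up → n = 2126 per group.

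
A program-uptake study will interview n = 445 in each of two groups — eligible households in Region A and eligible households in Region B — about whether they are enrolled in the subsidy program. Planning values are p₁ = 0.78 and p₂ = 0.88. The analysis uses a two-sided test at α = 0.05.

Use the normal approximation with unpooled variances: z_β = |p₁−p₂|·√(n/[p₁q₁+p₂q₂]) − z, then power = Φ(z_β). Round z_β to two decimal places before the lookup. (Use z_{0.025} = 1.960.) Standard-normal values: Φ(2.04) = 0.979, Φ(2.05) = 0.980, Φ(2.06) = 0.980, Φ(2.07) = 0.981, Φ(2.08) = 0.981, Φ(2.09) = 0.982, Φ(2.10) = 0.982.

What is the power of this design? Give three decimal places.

Power ≈ 0.980

z_β = |p₁−p₂|·√(n/[p₁q₁+p₂q₂]) − z_{α/2}
    = 0.10 · √(445/0.2772) − 1.960
    = 0.10 · 40.0667 − 1.960
    = 4.0067 − 1.960 = 2.0467 → 2.05
Power = Φ(2.05) = 0.980.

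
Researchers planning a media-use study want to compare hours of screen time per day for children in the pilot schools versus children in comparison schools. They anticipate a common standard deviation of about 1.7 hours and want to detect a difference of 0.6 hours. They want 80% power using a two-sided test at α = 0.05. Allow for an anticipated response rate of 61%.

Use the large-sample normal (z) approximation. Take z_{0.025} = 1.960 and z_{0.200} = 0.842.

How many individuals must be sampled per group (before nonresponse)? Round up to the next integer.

n = 207 per group

n = (z_{α/2} + z_β)² · (σ₁² + σ₂²) / δ²
  = (1.960 + 0.842)² · (2·1.7² = 5.78) / 0.6²
  = 7.8512 · 5.78 / 0.36
  = 126.06
Adjust for 61% response: 126.06 / 0.61 = 206.65.
Round up → n = 207 per group.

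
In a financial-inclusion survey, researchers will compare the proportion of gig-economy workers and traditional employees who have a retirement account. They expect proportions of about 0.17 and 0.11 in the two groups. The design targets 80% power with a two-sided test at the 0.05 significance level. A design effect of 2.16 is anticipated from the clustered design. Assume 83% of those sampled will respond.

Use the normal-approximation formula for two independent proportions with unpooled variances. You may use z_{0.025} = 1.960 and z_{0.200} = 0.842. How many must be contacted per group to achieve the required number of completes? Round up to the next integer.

n = 1357 per group

n = (z_{α/2} + z_β)² · [p₁(1−p₁) + p₂(1−p₂)] / (p₁ − p₂)²
  = (1.960 + 0.842)² · (0.17·0.83 + 0.11·0.89) / (0.06)²
  = (2.802)² · (0.1411 + 0.0979) / 0.0036
  = 7.8512 · 0.2390 / 0.0036
  = 521.23
Design effect: 2.16 × 521.23 = 1125.86.
Adjust for 83% response: 1125.86 / 0.83 = 1356.46.
Round up → n = 1357 per group.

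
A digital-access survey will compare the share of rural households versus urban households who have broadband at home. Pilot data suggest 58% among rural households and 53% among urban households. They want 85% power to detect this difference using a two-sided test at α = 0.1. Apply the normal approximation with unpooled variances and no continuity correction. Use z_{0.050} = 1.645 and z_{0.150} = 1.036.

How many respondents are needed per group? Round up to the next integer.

n = (z_{α/2} + z_β)² · [p₁(1−p₁) + p₂(1−p₂)] / (p₁ − p₂)²
  = (1.645 + 1.036)² · (0.58·0.42 + 0.53·0.47) / (0.05)²
  = (2.681)² · (0.2436 + 0.2491) / 0.0025
  = 7.1878 · 0.4927 / 0.0025
  = 1416.56
Round up → n = 1417 per group.

n = 1417 per group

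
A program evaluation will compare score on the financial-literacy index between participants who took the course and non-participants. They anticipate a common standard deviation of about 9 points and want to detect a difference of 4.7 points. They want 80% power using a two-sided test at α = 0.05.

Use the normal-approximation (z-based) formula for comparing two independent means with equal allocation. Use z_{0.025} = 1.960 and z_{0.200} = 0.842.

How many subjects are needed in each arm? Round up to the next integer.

n = 58 per group

n = (z_{α/2} + z_β)² · (σ₁² + σ₂²) / δ²
  = (1.960 + 0.842)² · (2·9² = 162) / 4.7²
  = 7.8512 · 162 / 22.09
  = 57.58
Round up → n = 58 per group.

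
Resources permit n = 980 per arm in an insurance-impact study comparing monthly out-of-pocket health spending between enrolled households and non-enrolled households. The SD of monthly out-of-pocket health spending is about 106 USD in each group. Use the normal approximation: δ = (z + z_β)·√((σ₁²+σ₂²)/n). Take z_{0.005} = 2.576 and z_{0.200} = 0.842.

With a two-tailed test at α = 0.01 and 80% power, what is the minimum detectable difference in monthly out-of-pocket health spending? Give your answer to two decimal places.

δ = (z_{α/2} + z_β) · √((σ₁²+σ₂²)/n)
  = (2.576 + 0.842) · √(22472/980)
  = 3.418 · √22.9306
  = 3.418 · 4.7886
  = 16.3674

Minimum detectable difference ≈ 16.37 USD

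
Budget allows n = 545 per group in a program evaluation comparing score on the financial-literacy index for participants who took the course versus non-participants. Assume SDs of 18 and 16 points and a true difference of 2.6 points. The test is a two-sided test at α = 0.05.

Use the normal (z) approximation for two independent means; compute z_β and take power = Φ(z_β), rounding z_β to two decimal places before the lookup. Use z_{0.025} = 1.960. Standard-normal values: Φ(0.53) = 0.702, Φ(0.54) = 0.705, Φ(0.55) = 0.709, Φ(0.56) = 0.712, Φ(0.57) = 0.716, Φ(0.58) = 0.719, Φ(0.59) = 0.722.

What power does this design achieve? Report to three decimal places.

Power ≈ 0.712

z_β = δ·√(n/(σ₁²+σ₂²)) − z_{α/2}
    = 2.6 · √(545/580) − 1.960
    = 2.6 · 0.96936 − 1.960
    = 2.5203 − 1.960 = 0.5603 → 0.56
Power = Φ(0.56) = 0.712.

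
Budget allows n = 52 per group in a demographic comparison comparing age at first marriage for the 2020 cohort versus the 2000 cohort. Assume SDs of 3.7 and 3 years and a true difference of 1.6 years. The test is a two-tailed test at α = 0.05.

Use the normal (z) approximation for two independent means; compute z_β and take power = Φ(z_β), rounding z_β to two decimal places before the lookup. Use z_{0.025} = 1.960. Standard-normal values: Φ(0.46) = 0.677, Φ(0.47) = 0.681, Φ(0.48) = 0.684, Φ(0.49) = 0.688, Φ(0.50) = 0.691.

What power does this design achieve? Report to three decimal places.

Power ≈ 0.677

z_β = δ·√(n/(σ₁²+σ₂²)) − z_{α/2}
    = 1.6 · √(52/22.69) − 1.960
    = 1.6 · 1.51386 − 1.960
    = 2.4222 − 1.960 = 0.4622 → 0.46
Power = Φ(0.46) = 0.677.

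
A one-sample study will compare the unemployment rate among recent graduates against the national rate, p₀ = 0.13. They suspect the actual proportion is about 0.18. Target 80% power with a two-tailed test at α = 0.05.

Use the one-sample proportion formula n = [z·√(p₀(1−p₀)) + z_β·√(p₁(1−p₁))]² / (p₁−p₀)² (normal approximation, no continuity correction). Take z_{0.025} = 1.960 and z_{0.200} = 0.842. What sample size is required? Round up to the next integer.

n = 387

n = [z_{α/2}·√(p₀q₀) + z_β·√(p₁q₁)]² / (p₁ − p₀)²
  = [1.960·√(0.13·0.87) + 0.842·√(0.18·0.82)]² / (0.05)²
  = [1.960·0.3363 + 0.842·0.3842]² / 0.0025
  = [0.9826]² / 0.0025
  = 386.23
Round up → n = 387.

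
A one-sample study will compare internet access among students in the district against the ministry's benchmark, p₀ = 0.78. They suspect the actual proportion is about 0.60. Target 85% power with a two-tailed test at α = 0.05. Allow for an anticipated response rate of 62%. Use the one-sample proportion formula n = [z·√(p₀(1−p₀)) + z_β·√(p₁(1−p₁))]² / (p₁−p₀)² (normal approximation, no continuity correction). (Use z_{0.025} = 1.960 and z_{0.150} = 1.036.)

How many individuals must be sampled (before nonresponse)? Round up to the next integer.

n = 87

n = [z_{α/2}·√(p₀q₀) + z_β·√(p₁q₁)]² / (p₁ − p₀)²
  = [1.960·√(0.78·0.22) + 1.036·√(0.60·0.40)]² / (-0.18)²
  = [1.960·0.4142 + 1.036·0.4899]² / 0.0324
  = [1.3195]² / 0.0324
  = 53.73
Adjust for 62% response: 53.73 / 0.62 = 86.67.
Round up → n = 87.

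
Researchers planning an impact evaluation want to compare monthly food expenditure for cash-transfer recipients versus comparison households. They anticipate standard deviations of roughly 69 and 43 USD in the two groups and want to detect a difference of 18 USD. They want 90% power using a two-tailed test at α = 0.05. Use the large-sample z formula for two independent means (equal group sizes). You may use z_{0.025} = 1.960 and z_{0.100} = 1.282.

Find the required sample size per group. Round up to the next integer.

n = 215 per group

n = (z_{α/2} + z_β)² · (σ₁² + σ₂²) / δ²
  = (1.960 + 1.282)² · (69² + 43² = 6610) / 18²
  = 10.5106 · 6610 / 324
  = 214.43
Round up → n = 215 per group.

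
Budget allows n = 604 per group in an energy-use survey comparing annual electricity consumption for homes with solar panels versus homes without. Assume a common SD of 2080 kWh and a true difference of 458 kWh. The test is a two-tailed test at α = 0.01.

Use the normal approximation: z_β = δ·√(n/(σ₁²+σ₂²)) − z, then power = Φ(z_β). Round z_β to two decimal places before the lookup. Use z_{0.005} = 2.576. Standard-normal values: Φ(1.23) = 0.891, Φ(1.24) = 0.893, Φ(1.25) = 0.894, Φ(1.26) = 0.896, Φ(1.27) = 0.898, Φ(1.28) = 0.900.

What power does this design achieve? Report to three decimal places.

Power ≈ 0.894

z_β = δ·√(n/(σ₁²+σ₂²)) − z_{α/2}
    = 458 · √(604/8652800) − 2.576
    = 458 · 0.00835 − 2.576
    = 3.8265 − 2.576 = 1.2505 → 1.25
Power = Φ(1.25) = 0.894.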